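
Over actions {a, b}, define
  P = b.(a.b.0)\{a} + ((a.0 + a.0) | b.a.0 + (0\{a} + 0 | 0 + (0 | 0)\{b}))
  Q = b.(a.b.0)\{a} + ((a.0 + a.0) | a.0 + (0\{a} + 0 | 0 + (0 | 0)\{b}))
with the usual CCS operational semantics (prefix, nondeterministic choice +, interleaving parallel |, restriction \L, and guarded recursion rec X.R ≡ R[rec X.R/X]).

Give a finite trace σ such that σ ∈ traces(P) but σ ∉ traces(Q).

LTS(P): 7 reachable states
  s0 = b.(a.b.0)\{a} + ((a.0 + a.0) | b.a.0 + (0\{a} + 0 | 0 + (0 | 0)\{b})) has moves -a-> s1, -b-> s2, -b-> s3
  s1 = 0 | b.a.0 has moves -b-> s4
  s2 = (a.0 + a.0) | a.0 has moves -a-> s4, -a-> s5
  s3 = (a.b.0)\{a} has moves (no moves)
  s4 = 0 | a.0 has moves -a-> s6
  s5 = (a.0 + a.0) | 0 has moves -a-> s6
  s6 = 0 | 0 has moves (no moves)
LTS(Q): 5 reachable states
  t0 = b.(a.b.0)\{a} + ((a.0 + a.0) | a.0 + (0\{a} + 0 | 0 + (0 | 0)\{b})) has moves -a-> t1, -a-> t2, -b-> t3
  t1 = (a.0 + a.0) | 0 has moves -a-> t4
  t2 = 0 | a.0 has moves -a-> t4
  t3 = (a.b.0)\{a} has moves (no moves)
  t4 = 0 | 0 has moves (no moves)
Trace ⟨ab⟩ through P, begin at {s0}:
  after a @ step 1: {s1}
  after b @ step 2: {s4}
  — P admits the full trace.
Trace ⟨ab⟩ through Q, begin at {t0}:
  after a @ step 1: {t1, t2}
  after b @ step 2: no successor for Q

ab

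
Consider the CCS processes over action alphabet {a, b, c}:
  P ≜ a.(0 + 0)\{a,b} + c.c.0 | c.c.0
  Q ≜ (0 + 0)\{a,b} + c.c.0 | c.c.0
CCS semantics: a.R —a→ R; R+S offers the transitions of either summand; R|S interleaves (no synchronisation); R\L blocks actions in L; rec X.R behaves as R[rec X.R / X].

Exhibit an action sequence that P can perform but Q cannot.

P's transition system — 10 states:
  m0 = a.(0 + 0)\{a,b} + c.c.0 | c.c.0 has moves --a--▸ m1, --c--▸ m2, --c--▸ m3
  m1 = (0 + 0)\{a,b} has moves stopped
  m2 = c.0 | c.c.0 has moves --c--▸ m4, --c--▸ m5
  m3 = c.c.0 | c.0 has moves --c--▸ m5, --c--▸ m6
  m4 = 0 | c.c.0 has moves --c--▸ m7
  m5 = c.0 | c.0 has moves --c--▸ m7, --c--▸ m8
  m6 = c.c.0 | 0 has moves --c--▸ m8
  m7 = 0 | c.0 has moves --c--▸ m9
  m8 = c.0 | 0 has moves --c--▸ m9
  m9 = 0 | 0 has moves stopped
Q's transition system — 9 states:
  n0 = (0 + 0)\{a,b} + c.c.0 | c.c.0 has moves --c--▸ n1, --c--▸ n2
  n1 = c.0 | c.c.0 has moves --c--▸ n3, --c--▸ n4
  n2 = c.c.0 | c.0 has moves --c--▸ n4, --c--▸ n5
  n3 = 0 | c.c.0 has moves --c--▸ n6
  n4 = c.0 | c.0 has moves --c--▸ n6, --c--▸ n7
  n5 = c.c.0 | 0 has moves --c--▸ n7
  n6 = 0 | c.0 has moves --c--▸ n8
  n7 = c.0 | 0 has moves --c--▸ n8
  n8 = 0 | 0 has moves stopped
Trace ⟨a⟩ through P, begin at {m0}:
  [1] a ⇒ {m1}
  — P admits the full trace.
Trace ⟨a⟩ through Q, begin at {n0}:
  [1] a ⇒ ∅  — Q cannot continue

a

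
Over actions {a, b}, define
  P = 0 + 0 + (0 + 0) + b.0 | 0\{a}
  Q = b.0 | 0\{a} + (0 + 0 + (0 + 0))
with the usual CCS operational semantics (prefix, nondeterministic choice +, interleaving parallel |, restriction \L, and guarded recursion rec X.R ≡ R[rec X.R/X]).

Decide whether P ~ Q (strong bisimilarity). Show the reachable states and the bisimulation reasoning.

P's transition system — 2 states:
  u0 = 0 + 0 + (0 + 0) + b.0 | 0\{a} → --b--▸ u1
  u1 = 0 | 0\{a} → ·
Q's transition system — 2 states:
  v0 = b.0 | 0\{a} + (0 + 0 + (0 + 0)) → --b--▸ v1
  v1 = 0 | 0\{a} → ·
Bisimilarity quotient blocks:
  B0 = {u0, v0}
  B1 = {u1, v1}
u0 ∈ B0, v0 ∈ B0 → same block

P ~ Q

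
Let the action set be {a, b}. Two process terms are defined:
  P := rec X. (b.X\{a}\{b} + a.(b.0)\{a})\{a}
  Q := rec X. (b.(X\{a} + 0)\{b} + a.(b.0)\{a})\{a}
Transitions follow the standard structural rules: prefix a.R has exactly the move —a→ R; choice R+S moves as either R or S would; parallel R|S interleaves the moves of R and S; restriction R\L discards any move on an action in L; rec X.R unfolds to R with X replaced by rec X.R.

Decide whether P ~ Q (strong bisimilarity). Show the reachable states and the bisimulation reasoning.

LTS(P): 2 reachable states
  p0 = rec X. (b.X\{a}\{b} + a.(b.0)\{a})\{a} has moves -b-> p1
  p1 = (rec X. (b.X\{a}\{b} + a.(b.0)\{a})\{a})\{a}\{b}\{a} has moves stopped
LTS(Q): 2 reachable states
  q0 = rec X. (b.(X\{a} + 0)\{b} + a.(b.0)\{a})\{a} has moves -b-> q1
  q1 = ((rec X. (b.(X\{a} + 0)\{b} + a.(b.0)\{a})\{a})\{a} + 0)\{b}\{a} has moves stopped
Coarsest stable partition (strong bisimilarity classes):
  B0 = {p0, q0}
  B1 = {p1, q1}
p0 ∈ B0, q0 ∈ B0 → same block

YES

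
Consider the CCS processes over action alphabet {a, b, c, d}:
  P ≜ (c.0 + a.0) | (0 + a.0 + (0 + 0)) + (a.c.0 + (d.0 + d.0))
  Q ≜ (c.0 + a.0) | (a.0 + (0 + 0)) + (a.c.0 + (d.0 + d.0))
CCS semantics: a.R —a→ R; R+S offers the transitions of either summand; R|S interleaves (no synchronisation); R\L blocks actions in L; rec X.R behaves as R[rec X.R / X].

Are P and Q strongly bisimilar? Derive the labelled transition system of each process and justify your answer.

LTS(P): 6 reachable states
  m0 = (c.0 + a.0) | (0 + a.0 + (0 + 0)) + (a.c.0 + (d.0 + d.0)) :: -a-> m1, -a-> m2, -a-> m3, -c-> m2, -d-> m4
  m1 = (c.0 + a.0) | 0 :: -a-> m5, -c-> m5
  m2 = 0 | (0 + a.0 + (0 + 0)) :: -a-> m5
  m3 = c.0 :: -c-> m4
  m4 = 0 :: deadlocked
  m5 = 0 | 0 :: deadlocked
LTS(Q): 6 reachable states
  n0 = (c.0 + a.0) | (a.0 + (0 + 0)) + (a.c.0 + (d.0 + d.0)) :: -a-> n1, -a-> n2, -a-> n3, -c-> n2, -d-> n4
  n1 = (c.0 + a.0) | 0 :: -a-> n5, -c-> n5
  n2 = 0 | (a.0 + (0 + 0)) :: -a-> n5
  n3 = c.0 :: -c-> n4
  n4 = 0 :: deadlocked
  n5 = 0 | 0 :: deadlocked
Bisimilarity quotient blocks:
  B0 = {m0, n0}
  B1 = {m4, m5, n4, n5}
  B2 = {m3, n3}
  B3 = {m1, n1}
  B4 = {m2, n2}
m0 ∈ B0, n0 ∈ B0 → same block

YES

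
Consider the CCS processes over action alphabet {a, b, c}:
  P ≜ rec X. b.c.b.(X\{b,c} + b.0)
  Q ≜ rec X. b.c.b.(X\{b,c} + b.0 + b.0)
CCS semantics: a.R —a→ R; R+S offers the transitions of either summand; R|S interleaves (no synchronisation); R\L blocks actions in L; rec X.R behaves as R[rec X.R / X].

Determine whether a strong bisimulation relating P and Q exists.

LTS(P): 5 reachable states
  p0 = rec X. b.c.b.(X\{b,c} + b.0) | =b=> p1
  p1 = c.b.((rec X. b.c.b.(X\{b,c} + b.0))\{b,c} + b.0) | =c=> p2
  p2 = b.((rec X. b.c.b.(X\{b,c} + b.0))\{b,c} + b.0) | =b=> p3
  p3 = (rec X. b.c.b.(X\{b,c} + b.0))\{b,c} + b.0 | =b=> p4
  p4 = 0 | stopped
LTS(Q): 5 reachable states
  q0 = rec X. b.c.b.(X\{b,c} + b.0 + b.0) | =b=> q1
  q1 = c.b.((rec X. b.c.b.(X\{b,c} + b.0 + b.0))\{b,c} + b.0 + b.0) | =c=> q2
  q2 = b.((rec X. b.c.b.(X\{b,c} + b.0 + b.0))\{b,c} + b.0 + b.0) | =b=> q3
  q3 = (rec X. b.c.b.(X\{b,c} + b.0 + b.0))\{b,c} + b.0 + b.0 | =b=> q4
  q4 = 0 | stopped
Bisimilarity quotient blocks:
  B0 = {p0, q0}
  B1 = {p1, q1}
  B2 = {p2, q2}
  B3 = {p3, q3}
  B4 = {p4, q4}
p0 ∈ B0, q0 ∈ B0 → same block

bisimilar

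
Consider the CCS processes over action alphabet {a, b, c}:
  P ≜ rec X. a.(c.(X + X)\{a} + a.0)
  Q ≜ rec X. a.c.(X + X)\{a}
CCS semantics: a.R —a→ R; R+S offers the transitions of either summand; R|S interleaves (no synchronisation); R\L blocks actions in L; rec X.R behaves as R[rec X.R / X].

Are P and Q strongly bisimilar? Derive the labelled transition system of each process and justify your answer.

NO

LTS(P): 4 reachable states
  m0 = rec X. a.(c.(X + X)\{a} + a.0) ⊢ =a=> m1
  m1 = c.((rec X. a.(c.(X + X)\{a} + a.0)) + (rec X. a.(c.(X + X)\{a} + a.0)))\{a} + a.0 ⊢ =a=> m2, =c=> m3
  m2 = 0 ⊢ ·
  m3 = ((rec X. a.(c.(X + X)\{a} + a.0)) + (rec X. a.(c.(X + X)\{a} + a.0)))\{a} ⊢ ·
LTS(Q): 3 reachable states
  n0 = rec X. a.c.(X + X)\{a} ⊢ =a=> n1
  n1 = c.((rec X. a.c.(X + X)\{a}) + (rec X. a.c.(X + X)\{a}))\{a} ⊢ =c=> n2
  n2 = ((rec X. a.c.(X + X)\{a}) + (rec X. a.c.(X + X)\{a}))\{a} ⊢ ·
Bisimilarity quotient blocks:
  B0 = {m0}
  B1 = {m1}
  B2 = {m2, m3, n2}
  B3 = {n0}
  B4 = {n1}
m0 ∈ B0, n0 ∈ B3 → different blocks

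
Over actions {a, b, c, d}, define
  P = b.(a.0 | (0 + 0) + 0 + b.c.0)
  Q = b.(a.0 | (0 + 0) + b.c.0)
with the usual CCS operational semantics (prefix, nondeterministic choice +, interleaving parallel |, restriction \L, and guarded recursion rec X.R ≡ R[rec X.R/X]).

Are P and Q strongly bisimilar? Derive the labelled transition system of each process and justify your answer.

P's transition system — 5 states:
  u0 = b.(a.0 | (0 + 0) + 0 + b.c.0) → ··b··> u1
  u1 = a.0 | (0 + 0) + 0 + b.c.0 → ··a··> u2, ··b··> u3
  u2 = 0 | (0 + 0) → ·
  u3 = c.0 → ··c··> u4
  u4 = 0 → ·
Q's transition system — 5 states:
  v0 = b.(a.0 | (0 + 0) + b.c.0) → ··b··> v1
  v1 = a.0 | (0 + 0) + b.c.0 → ··a··> v2, ··b··> v3
  v2 = 0 | (0 + 0) → ·
  v3 = c.0 → ··c··> v4
  v4 = 0 → ·
Partition-refinement fixed point:
  B0 = {u0, v0}
  B1 = {u1, v1}
  B2 = {u3, v3}
  B3 = {u2, u4, v2, v4}
u0 ∈ B0, v0 ∈ B0 → same block

YES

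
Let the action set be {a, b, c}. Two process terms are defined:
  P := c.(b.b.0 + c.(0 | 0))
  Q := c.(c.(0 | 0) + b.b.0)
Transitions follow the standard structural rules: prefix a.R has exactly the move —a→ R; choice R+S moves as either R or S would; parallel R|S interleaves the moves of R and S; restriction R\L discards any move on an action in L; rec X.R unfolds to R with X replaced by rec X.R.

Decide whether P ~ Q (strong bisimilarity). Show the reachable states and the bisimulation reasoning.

LTS(P): 5 reachable states
  s0 = c.(b.b.0 + c.(0 | 0)) ⊢ —c→ s1
  s1 = b.b.0 + c.(0 | 0) ⊢ —b→ s2, —c→ s3
  s2 = b.0 ⊢ —b→ s4
  s3 = 0 | 0 ⊢ stopped
  s4 = 0 ⊢ stopped
LTS(Q): 5 reachable states
  t0 = c.(c.(0 | 0) + b.b.0) ⊢ —c→ t1
  t1 = c.(0 | 0) + b.b.0 ⊢ —b→ t2, —c→ t3
  t2 = b.0 ⊢ —b→ t4
  t3 = 0 | 0 ⊢ stopped
  t4 = 0 ⊢ stopped
Bisimilarity quotient blocks:
  B0 = {s0, t0}
  B1 = {s1, t1}
  B2 = {s2, t2}
  B3 = {s3, s4, t3, t4}
s0 ∈ B0, t0 ∈ B0 → same block

bisimilar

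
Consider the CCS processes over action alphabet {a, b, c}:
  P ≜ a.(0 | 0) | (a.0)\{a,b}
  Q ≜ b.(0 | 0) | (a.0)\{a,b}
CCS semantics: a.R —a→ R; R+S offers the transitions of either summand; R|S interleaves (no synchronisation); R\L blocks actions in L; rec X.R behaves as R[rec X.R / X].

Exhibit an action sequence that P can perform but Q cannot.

a

Reachable graph of P (2 states):
  m0 = a.(0 | 0) | (a.0)\{a,b} ⊢ —a→ m1
  m1 = 0 | 0 | (a.0)\{a,b} ⊢ ·
Reachable graph of Q (2 states):
  n0 = b.(0 | 0) | (a.0)\{a,b} ⊢ —b→ n1
  n1 = 0 | 0 | (a.0)\{a,b} ⊢ ·
Executing a from P (initial set {m0}):
  after a @ step 1: {m1}
  ✓ P
Executing a from Q (initial set {n0}):
  after a @ step 1: ∅  — Q cannot continue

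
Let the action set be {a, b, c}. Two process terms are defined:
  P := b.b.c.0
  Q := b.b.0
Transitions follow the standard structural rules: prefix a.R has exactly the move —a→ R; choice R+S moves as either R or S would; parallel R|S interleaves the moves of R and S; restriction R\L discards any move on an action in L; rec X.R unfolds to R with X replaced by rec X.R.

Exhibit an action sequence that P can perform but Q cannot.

bbc

Reachable graph of P (4 states):
  m0 = b.b.c.0 has moves =b=> m1
  m1 = b.c.0 has moves =b=> m2
  m2 = c.0 has moves =c=> m3
  m3 = 0 has moves deadlocked
Reachable graph of Q (3 states):
  n0 = b.b.0 has moves =b=> n1
  n1 = b.0 has moves =b=> n2
  n2 = 0 has moves deadlocked
Run σ = ⟨bbc⟩ on P: start {m0}
  step 1 (b): {m1}
  step 2 (b): {m2}
  step 3 (c): {m3}
  — P admits the full trace.
Run σ = ⟨bbc⟩ on Q: start {n0}
  step 1 (b): {n1}
  step 2 (b): {n2}
  step 3 (c): ∅  — Q cannot continue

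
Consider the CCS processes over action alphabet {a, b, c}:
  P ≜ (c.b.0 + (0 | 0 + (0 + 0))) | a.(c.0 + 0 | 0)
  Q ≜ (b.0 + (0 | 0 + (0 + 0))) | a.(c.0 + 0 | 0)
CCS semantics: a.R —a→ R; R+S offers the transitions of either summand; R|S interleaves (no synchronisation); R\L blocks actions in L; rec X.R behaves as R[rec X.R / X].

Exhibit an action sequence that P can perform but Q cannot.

P's transition system — 9 states:
  m0 = (c.b.0 + (0 | 0 + (0 + 0))) | a.(c.0 + 0 | 0) → -a-> m1, -c-> m2
  m1 = (c.b.0 + (0 | 0 + (0 + 0))) | (c.0 + 0 | 0) → -c-> m3, -c-> m4
  m2 = b.0 | a.(c.0 + 0 | 0) → -a-> m4, -b-> m5
  m3 = (c.b.0 + (0 | 0 + (0 + 0))) | 0 → -c-> m6
  m4 = b.0 | (c.0 + 0 | 0) → -b-> m7, -c-> m6
  m5 = 0 | a.(c.0 + 0 | 0) → -a-> m7
  m6 = b.0 | 0 → -b-> m8
  m7 = 0 | (c.0 + 0 | 0) → -c-> m8
  m8 = 0 | 0 → deadlocked
Q's transition system — 6 states:
  n0 = (b.0 + (0 | 0 + (0 + 0))) | a.(c.0 + 0 | 0) → -a-> n1, -b-> n2
  n1 = (b.0 + (0 | 0 + (0 + 0))) | (c.0 + 0 | 0) → -b-> n3, -c-> n4
  n2 = 0 | a.(c.0 + 0 | 0) → -a-> n3
  n3 = 0 | (c.0 + 0 | 0) → -c-> n5
  n4 = (b.0 + (0 | 0 + (0 + 0))) | 0 → -b-> n5
  n5 = 0 | 0 → deadlocked
Run σ = ⟨c⟩ on P: start {m0}
  [1] c ⇒ {m2}
  ✓ P
Run σ = ⟨c⟩ on Q: start {n0}
  [1] c ⇒ ∅ (Q stuck)

c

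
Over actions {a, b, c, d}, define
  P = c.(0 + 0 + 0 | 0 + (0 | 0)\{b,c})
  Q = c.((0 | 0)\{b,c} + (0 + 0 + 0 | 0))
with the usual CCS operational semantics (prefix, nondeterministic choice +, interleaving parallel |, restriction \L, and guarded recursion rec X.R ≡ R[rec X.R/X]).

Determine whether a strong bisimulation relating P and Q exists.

P's transition system — 2 states:
  u0 = c.(0 + 0 + 0 | 0 + (0 | 0)\{b,c}) | ··c··> u1
  u1 = 0 + 0 + 0 | 0 + (0 | 0)\{b,c} | ·
Q's transition system — 2 states:
  v0 = c.((0 | 0)\{b,c} + (0 + 0 + 0 | 0)) | ··c··> v1
  v1 = (0 | 0)\{b,c} + (0 + 0 + 0 | 0) | ·
Bisimilarity quotient blocks:
  B0 = {u0, v0}
  B1 = {u1, v1}
u0 ∈ B0, v0 ∈ B0 → same block

bisimilar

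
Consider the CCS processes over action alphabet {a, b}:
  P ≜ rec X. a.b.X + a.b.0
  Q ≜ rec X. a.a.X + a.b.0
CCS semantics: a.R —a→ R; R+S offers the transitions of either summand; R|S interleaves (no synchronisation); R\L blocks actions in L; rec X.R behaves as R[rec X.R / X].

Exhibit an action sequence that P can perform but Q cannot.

Reachable graph of P (4 states):
  p0 = rec X. a.b.X + a.b.0 has moves ··a··> p1, ··a··> p2
  p1 = b.(rec X. a.b.X + a.b.0) has moves ··b··> p0
  p2 = b.0 has moves ··b··> p3
  p3 = 0 has moves (no moves)
Reachable graph of Q (4 states):
  q0 = rec X. a.a.X + a.b.0 has moves ··a··> q1, ··a··> q2
  q1 = a.(rec X. a.a.X + a.b.0) has moves ··a··> q0
  q2 = b.0 has moves ··b··> q3
  q3 = 0 has moves (no moves)
Executing aba from P (initial set {p0}):
  [1] a ⇒ {p1, p2}
  [2] b ⇒ {p0, p3}
  [3] a ⇒ {p1, p2}
  ✓ P
Executing aba from Q (initial set {q0}):
  [1] a ⇒ {q1, q2}
  [2] b ⇒ {q3}
  [3] a ⇒ ∅ (Q stuck)

aba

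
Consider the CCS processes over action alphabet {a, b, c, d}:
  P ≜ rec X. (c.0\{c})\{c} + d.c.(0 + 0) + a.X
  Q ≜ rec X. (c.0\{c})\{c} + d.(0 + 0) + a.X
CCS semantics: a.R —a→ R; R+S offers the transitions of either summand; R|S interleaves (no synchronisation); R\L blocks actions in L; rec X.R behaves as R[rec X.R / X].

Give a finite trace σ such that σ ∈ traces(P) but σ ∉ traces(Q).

dc

Reachable graph of P (3 states):
  p0 = rec X. (c.0\{c})\{c} + d.c.(0 + 0) + a.X has moves -a-> p0, -d-> p1
  p1 = c.(0 + 0) has moves -c-> p2
  p2 = 0 + 0 has moves ∅
Reachable graph of Q (2 states):
  q0 = rec X. (c.0\{c})\{c} + d.(0 + 0) + a.X has moves -a-> q0, -d-> q1
  q1 = 0 + 0 has moves ∅
Run σ = ⟨dc⟩ on P: start {p0}
  [1] d ⇒ {p1}
  [2] c ⇒ {p2}
  — P admits the full trace.
Run σ = ⟨dc⟩ on Q: start {q0}
  [1] d ⇒ {q1}
  [2] c ⇒ ∅  — Q cannot continue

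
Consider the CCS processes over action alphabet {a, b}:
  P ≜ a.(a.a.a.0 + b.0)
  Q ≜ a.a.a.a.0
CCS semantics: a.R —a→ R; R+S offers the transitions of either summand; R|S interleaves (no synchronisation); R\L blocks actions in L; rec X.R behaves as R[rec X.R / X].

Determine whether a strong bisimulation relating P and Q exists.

not bisimilar

Reachable graph of P (5 states):
  s0 = a.(a.a.a.0 + b.0) has moves -a-> s1
  s1 = a.a.a.0 + b.0 has moves -a-> s2, -b-> s3
  s2 = a.a.0 has moves -a-> s4
  s3 = 0 has moves ·
  s4 = a.0 has moves -a-> s3
Reachable graph of Q (5 states):
  t0 = a.a.a.a.0 has moves -a-> t1
  t1 = a.a.a.0 has moves -a-> t2
  t2 = a.a.0 has moves -a-> t3
  t3 = a.0 has moves -a-> t4
  t4 = 0 has moves ·
Bisimilarity quotient blocks:
  B0 = {s0}
  B1 = {s1}
  B2 = {s2, t2}
  B3 = {s4, t3}
  B4 = {s3, t4}
  B5 = {t0}
  B6 = {t1}
s0 ∈ B0, t0 ∈ B5 → different blocks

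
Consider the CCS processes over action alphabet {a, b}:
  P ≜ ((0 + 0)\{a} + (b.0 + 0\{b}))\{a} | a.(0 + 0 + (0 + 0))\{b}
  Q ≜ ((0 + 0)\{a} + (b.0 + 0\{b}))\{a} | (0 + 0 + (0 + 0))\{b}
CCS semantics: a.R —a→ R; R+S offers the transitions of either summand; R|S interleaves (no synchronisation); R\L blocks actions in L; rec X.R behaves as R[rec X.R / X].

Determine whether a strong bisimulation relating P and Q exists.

Reachable graph of P (4 states):
  p0 = ((0 + 0)\{a} + (b.0 + 0\{b}))\{a} | a.(0 + 0 + (0 + 0))\{b} has moves =a=> p1, =b=> p2
  p1 = ((0 + 0)\{a} + (b.0 + 0\{b}))\{a} | (0 + 0 + (0 + 0))\{b} has moves =b=> p3
  p2 = 0\{a} | a.(0 + 0 + (0 + 0))\{b} has moves =a=> p3
  p3 = 0\{a} | (0 + 0 + (0 + 0))\{b} has moves ·
Reachable graph of Q (2 states):
  q0 = ((0 + 0)\{a} + (b.0 + 0\{b}))\{a} | (0 + 0 + (0 + 0))\{b} has moves =b=> q1
  q1 = 0\{a} | (0 + 0 + (0 + 0))\{b} has moves ·
Partition-refinement fixed point:
  B0 = {p0}
  B1 = {p1, q0}
  B2 = {p3, q1}
  B3 = {p2}
p0 ∈ B0, q0 ∈ B1 → different blocks

not bisimilar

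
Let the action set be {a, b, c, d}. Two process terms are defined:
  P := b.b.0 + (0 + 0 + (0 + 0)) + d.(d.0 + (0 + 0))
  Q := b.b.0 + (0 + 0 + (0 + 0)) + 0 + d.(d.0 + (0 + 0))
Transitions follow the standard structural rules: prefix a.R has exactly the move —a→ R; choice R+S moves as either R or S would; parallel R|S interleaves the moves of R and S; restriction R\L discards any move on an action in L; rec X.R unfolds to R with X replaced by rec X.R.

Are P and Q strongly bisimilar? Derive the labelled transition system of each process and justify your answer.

LTS(P): 4 reachable states
  u0 = b.b.0 + (0 + 0 + (0 + 0)) + d.(d.0 + (0 + 0)) → =b=> u1, =d=> u2
  u1 = b.0 → =b=> u3
  u2 = d.0 + (0 + 0) → =d=> u3
  u3 = 0 → (no moves)
LTS(Q): 4 reachable states
  v0 = b.b.0 + (0 + 0 + (0 + 0)) + 0 + d.(d.0 + (0 + 0)) → =b=> v1, =d=> v2
  v1 = b.0 → =b=> v3
  v2 = d.0 + (0 + 0) → =d=> v3
  v3 = 0 → (no moves)
Coarsest stable partition (strong bisimilarity classes):
  B0 = {u0, v0}
  B1 = {u2, v2}
  B2 = {u3, v3}
  B3 = {u1, v1}
u0 ∈ B0, v0 ∈ B0 → same block

YES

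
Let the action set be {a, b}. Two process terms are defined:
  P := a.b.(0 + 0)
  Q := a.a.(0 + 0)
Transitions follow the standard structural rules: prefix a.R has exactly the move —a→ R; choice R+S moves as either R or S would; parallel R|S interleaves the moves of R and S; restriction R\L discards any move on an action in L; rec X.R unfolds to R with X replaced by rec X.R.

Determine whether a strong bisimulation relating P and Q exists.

NO

Reachable graph of P (3 states):
  s0 = a.b.(0 + 0) ⊢ —a→ s1
  s1 = b.(0 + 0) ⊢ —b→ s2
  s2 = 0 + 0 ⊢ ∅
Reachable graph of Q (3 states):
  t0 = a.a.(0 + 0) ⊢ —a→ t1
  t1 = a.(0 + 0) ⊢ —a→ t2
  t2 = 0 + 0 ⊢ ∅
Bisimilarity quotient blocks:
  B0 = {s0}
  B1 = {s1}
  B2 = {s2, t2}
  B3 = {t0}
  B4 = {t1}
s0 ∈ B0, t0 ∈ B3 → different blocks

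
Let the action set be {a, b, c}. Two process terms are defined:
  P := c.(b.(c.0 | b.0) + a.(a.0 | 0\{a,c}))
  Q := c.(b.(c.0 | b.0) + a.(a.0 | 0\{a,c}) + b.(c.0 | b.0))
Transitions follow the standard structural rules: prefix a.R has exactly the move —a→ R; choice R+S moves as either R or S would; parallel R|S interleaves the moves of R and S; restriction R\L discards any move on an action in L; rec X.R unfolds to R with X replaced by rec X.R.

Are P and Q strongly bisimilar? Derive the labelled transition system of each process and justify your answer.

P ~ Q

LTS(P): 8 reachable states
  m0 = c.(b.(c.0 | b.0) + a.(a.0 | 0\{a,c})) has moves ··c··> m1
  m1 = b.(c.0 | b.0) + a.(a.0 | 0\{a,c}) has moves ··a··> m2, ··b··> m3
  m2 = a.0 | 0\{a,c} has moves ··a··> m4
  m3 = c.0 | b.0 has moves ··b··> m5, ··c··> m6
  m4 = 0 | 0\{a,c} has moves stopped
  m5 = c.0 | 0 has moves ··c··> m7
  m6 = 0 | b.0 has moves ··b··> m7
  m7 = 0 | 0 has moves stopped
LTS(Q): 8 reachable states
  n0 = c.(b.(c.0 | b.0) + a.(a.0 | 0\{a,c}) + b.(c.0 | b.0)) has moves ··c··> n1
  n1 = b.(c.0 | b.0) + a.(a.0 | 0\{a,c}) + b.(c.0 | b.0) has moves ··a··> n2, ··b··> n3
  n2 = a.0 | 0\{a,c} has moves ··a··> n4
  n3 = c.0 | b.0 has moves ··b··> n5, ··c··> n6
  n4 = 0 | 0\{a,c} has moves stopped
  n5 = c.0 | 0 has moves ··c··> n7
  n6 = 0 | b.0 has moves ··b··> n7
  n7 = 0 | 0 has moves stopped
Partition-refinement fixed point:
  B0 = {m0, n0}
  B1 = {m1, n1}
  B2 = {m2, n2}
  B3 = {m4, m7, n4, n7}
  B4 = {m3, n3}
  B5 = {m6, n6}
  B6 = {m5, n5}
m0 ∈ B0, n0 ∈ B0 → same block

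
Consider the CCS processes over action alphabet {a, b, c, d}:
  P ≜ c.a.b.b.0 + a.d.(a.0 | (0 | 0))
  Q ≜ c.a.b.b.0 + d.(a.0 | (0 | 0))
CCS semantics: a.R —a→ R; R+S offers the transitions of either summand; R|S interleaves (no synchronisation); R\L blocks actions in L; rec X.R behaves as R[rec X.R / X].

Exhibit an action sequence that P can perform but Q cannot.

Reachable graph of P (8 states):
  s0 = c.a.b.b.0 + a.d.(a.0 | (0 | 0)) ⊢ —a→ s1, —c→ s2
  s1 = d.(a.0 | (0 | 0)) ⊢ —d→ s3
  s2 = a.b.b.0 ⊢ —a→ s4
  s3 = a.0 | (0 | 0) ⊢ —a→ s5
  s4 = b.b.0 ⊢ —b→ s6
  s5 = 0 | (0 | 0) ⊢ (no moves)
  s6 = b.0 ⊢ —b→ s7
  s7 = 0 ⊢ (no moves)
Reachable graph of Q (7 states):
  t0 = c.a.b.b.0 + d.(a.0 | (0 | 0)) ⊢ —c→ t1, —d→ t2
  t1 = a.b.b.0 ⊢ —a→ t3
  t2 = a.0 | (0 | 0) ⊢ —a→ t4
  t3 = b.b.0 ⊢ —b→ t5
  t4 = 0 | (0 | 0) ⊢ (no moves)
  t5 = b.0 ⊢ —b→ t6
  t6 = 0 ⊢ (no moves)
Run σ = ⟨a⟩ on P: start {s0}
  after a @ step 1: {s1}
  ✓ P
Run σ = ⟨a⟩ on Q: start {t0}
  after a @ step 1: ∅  — Q cannot continue

a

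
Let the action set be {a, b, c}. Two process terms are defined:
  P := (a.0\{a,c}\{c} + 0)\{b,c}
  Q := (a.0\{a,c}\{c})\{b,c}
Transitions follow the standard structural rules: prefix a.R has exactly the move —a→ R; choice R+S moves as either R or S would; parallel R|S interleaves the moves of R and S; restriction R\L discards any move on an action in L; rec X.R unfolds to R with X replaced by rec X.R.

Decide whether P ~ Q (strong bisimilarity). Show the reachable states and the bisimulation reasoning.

P ~ Q

P's transition system — 2 states:
  p0 = (a.0\{a,c}\{c} + 0)\{b,c} ⊢ —a→ p1
  p1 = 0\{a,c}\{c}\{b,c} ⊢ stopped
Q's transition system — 2 states:
  q0 = (a.0\{a,c}\{c})\{b,c} ⊢ —a→ q1
  q1 = 0\{a,c}\{c}\{b,c} ⊢ stopped
Partition-refinement fixed point:
  B0 = {p0, q0}
  B1 = {p1, q1}
p0 ∈ B0, q0 ∈ B0 → same block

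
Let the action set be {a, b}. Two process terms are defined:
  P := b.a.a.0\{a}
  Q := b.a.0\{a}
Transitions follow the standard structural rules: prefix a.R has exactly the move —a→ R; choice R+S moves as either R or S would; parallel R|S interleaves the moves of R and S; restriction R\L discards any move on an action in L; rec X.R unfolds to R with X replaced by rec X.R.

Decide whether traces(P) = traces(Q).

trace-distinct — witness ⟨baa⟩

LTS(P): 4 reachable states
  m0 = b.a.a.0\{a} :: --b--▸ m1
  m1 = a.a.0\{a} :: --a--▸ m2
  m2 = a.0\{a} :: --a--▸ m3
  m3 = 0\{a} :: ∅
LTS(Q): 3 reachable states
  n0 = b.a.0\{a} :: --b--▸ n1
  n1 = a.0\{a} :: --a--▸ n2
  n2 = 0\{a} :: ∅
Run σ = ⟨baa⟩ on P: start {m0}
  after b @ step 1: {m1}
  after a @ step 2: {m2}
  after a @ step 3: {m3}
  — P admits the full trace.
Run σ = ⟨baa⟩ on Q: start {n0}
  after b @ step 1: {n1}
  after a @ step 2: {n2}
  after a @ step 3: ∅ (Q stuck)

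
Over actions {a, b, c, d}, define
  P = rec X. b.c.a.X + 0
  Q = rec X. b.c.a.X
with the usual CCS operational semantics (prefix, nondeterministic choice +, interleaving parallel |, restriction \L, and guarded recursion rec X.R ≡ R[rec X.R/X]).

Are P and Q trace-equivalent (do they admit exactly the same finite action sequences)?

trace-equivalent

LTS(P): 3 reachable states
  p0 = rec X. b.c.a.X + 0 → =b=> p1
  p1 = c.a.(rec X. b.c.a.X + 0) → =c=> p2
  p2 = a.(rec X. b.c.a.X + 0) → =a=> p0
LTS(Q): 3 reachable states
  q0 = rec X. b.c.a.X → =b=> q1
  q1 = c.a.(rec X. b.c.a.X) → =c=> q2
  q2 = a.(rec X. b.c.a.X) → =a=> q0
Coarsest stable partition (strong bisimilarity classes):
  B0 = {p0, q0}
  B1 = {p1, q1}
  B2 = {p2, q2}
p0 ∈ B0, q0 ∈ B0 → same block
Bisimilar ⇒ trace-equivalent.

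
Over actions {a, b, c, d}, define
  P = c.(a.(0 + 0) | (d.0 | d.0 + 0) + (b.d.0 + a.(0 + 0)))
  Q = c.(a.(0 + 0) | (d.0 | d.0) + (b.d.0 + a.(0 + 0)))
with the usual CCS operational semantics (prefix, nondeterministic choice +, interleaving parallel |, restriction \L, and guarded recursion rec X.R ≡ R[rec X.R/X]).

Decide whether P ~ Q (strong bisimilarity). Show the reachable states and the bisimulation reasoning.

P ~ Q

P's transition system — 12 states:
  s0 = c.(a.(0 + 0) | (d.0 | d.0 + 0) + (b.d.0 + a.(0 + 0))) ⊢ --c--▸ s1
  s1 = a.(0 + 0) | (d.0 | d.0 + 0) + (b.d.0 + a.(0 + 0)) ⊢ --a--▸ s2, --a--▸ s3, --b--▸ s4, --d--▸ s5, --d--▸ s6
  s2 = (0 + 0) | (d.0 | d.0 + 0) ⊢ --d--▸ s7, --d--▸ s8
  s3 = 0 + 0 ⊢ (no moves)
  s4 = d.0 ⊢ --d--▸ s9
  s5 = a.(0 + 0) | (0 | d.0) ⊢ --a--▸ s7, --d--▸ s10
  s6 = a.(0 + 0) | (d.0 | 0) ⊢ --a--▸ s8, --d--▸ s10
  s7 = (0 + 0) | (0 | d.0) ⊢ --d--▸ s11
  s8 = (0 + 0) | (d.0 | 0) ⊢ --d--▸ s11
  s9 = 0 ⊢ (no moves)
  s10 = a.(0 + 0) | (0 | 0) ⊢ --a--▸ s11
  s11 = (0 + 0) | (0 | 0) ⊢ (no moves)
Q's transition system — 12 states:
  t0 = c.(a.(0 + 0) | (d.0 | d.0) + (b.d.0 + a.(0 + 0))) ⊢ --c--▸ t1
  t1 = a.(0 + 0) | (d.0 | d.0) + (b.d.0 + a.(0 + 0)) ⊢ --a--▸ t2, --a--▸ t3, --b--▸ t4, --d--▸ t5, --d--▸ t6
  t2 = (0 + 0) | (d.0 | d.0) ⊢ --d--▸ t7, --d--▸ t8
  t3 = 0 + 0 ⊢ (no moves)
  t4 = d.0 ⊢ --d--▸ t9
  t5 = a.(0 + 0) | (0 | d.0) ⊢ --a--▸ t7, --d--▸ t10
  t6 = a.(0 + 0) | (d.0 | 0) ⊢ --a--▸ t8, --d--▸ t10
  t7 = (0 + 0) | (0 | d.0) ⊢ --d--▸ t11
  t8 = (0 + 0) | (d.0 | 0) ⊢ --d--▸ t11
  t9 = 0 ⊢ (no moves)
  t10 = a.(0 + 0) | (0 | 0) ⊢ --a--▸ t11
  t11 = (0 + 0) | (0 | 0) ⊢ (no moves)
Bisimilarity quotient blocks:
  B0 = {s0, t0}
  B1 = {s1, t1}
  B2 = {s5, s6, t5, t6}
  B3 = {s10, t10}
  B4 = {s11, s3, s9, t11, t3, t9}
  B5 = {s4, s7, s8, t4, t7, t8}
  B6 = {s2, t2}
s0 ∈ B0, t0 ∈ B0 → same block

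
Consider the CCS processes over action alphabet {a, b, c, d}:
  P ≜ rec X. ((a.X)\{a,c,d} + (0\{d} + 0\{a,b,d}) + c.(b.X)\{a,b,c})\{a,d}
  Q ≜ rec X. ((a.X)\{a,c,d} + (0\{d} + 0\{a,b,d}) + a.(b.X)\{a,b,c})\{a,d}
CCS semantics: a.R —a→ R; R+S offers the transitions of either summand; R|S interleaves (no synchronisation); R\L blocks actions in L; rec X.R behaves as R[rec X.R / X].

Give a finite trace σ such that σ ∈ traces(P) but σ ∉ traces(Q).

c

P's transition system — 2 states:
  p0 = rec X. ((a.X)\{a,c,d} + (0\{d} + 0\{a,b,d}) + c.(b.X)\{a,b,c})\{a,d} | =c=> p1
  p1 = (b.(rec X. ((a.X)\{a,c,d} + (0\{d} + 0\{a,b,d}) + c.(b.X)\{a,b,c})\{a,d}))\{a,b,c}\{a,d} | stopped
Q's transition system — 1 states:
  q0 = rec X. ((a.X)\{a,c,d} + (0\{d} + 0\{a,b,d}) + a.(b.X)\{a,b,c})\{a,d} | stopped
Trace ⟨c⟩ through P, begin at {p0}:
  [1] c ⇒ {p1}
  P completes σ.
Trace ⟨c⟩ through Q, begin at {q0}:
  [1] c ⇒ no successor for Q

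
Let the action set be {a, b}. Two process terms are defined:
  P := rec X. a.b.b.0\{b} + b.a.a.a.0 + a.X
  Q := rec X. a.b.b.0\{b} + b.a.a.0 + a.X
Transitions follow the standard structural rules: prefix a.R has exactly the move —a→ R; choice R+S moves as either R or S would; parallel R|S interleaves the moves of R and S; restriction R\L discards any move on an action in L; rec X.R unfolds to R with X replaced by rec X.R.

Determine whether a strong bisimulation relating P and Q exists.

NO

LTS(P): 8 reachable states
  u0 = rec X. a.b.b.0\{b} + b.a.a.a.0 + a.X :: -a-> u0, -a-> u1, -b-> u2
  u1 = b.b.0\{b} :: -b-> u3
  u2 = a.a.a.0 :: -a-> u4
  u3 = b.0\{b} :: -b-> u5
  u4 = a.a.0 :: -a-> u6
  u5 = 0\{b} :: (no moves)
  u6 = a.0 :: -a-> u7
  u7 = 0 :: (no moves)
LTS(Q): 7 reachable states
  v0 = rec X. a.b.b.0\{b} + b.a.a.0 + a.X :: -a-> v0, -a-> v1, -b-> v2
  v1 = b.b.0\{b} :: -b-> v3
  v2 = a.a.0 :: -a-> v4
  v3 = b.0\{b} :: -b-> v5
  v4 = a.0 :: -a-> v6
  v5 = 0\{b} :: (no moves)
  v6 = 0 :: (no moves)
Partition-refinement fixed point:
  B0 = {u0}
  B1 = {u1, v1}
  B2 = {u3, v3}
  B3 = {u5, u7, v5, v6}
  B4 = {u2}
  B5 = {u4, v2}
  B6 = {u6, v4}
  B7 = {v0}
u0 ∈ B0, v0 ∈ B7 → different blocks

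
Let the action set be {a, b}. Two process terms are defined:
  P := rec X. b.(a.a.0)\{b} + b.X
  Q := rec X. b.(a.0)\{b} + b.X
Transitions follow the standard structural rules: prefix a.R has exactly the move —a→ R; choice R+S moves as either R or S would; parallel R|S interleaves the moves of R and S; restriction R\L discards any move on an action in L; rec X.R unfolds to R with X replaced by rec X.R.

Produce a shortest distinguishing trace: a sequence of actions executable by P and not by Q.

Reachable graph of P (4 states):
  m0 = rec X. b.(a.a.0)\{b} + b.X :: --b--▸ m0, --b--▸ m1
  m1 = (a.a.0)\{b} :: --a--▸ m2
  m2 = (a.0)\{b} :: --a--▸ m3
  m3 = 0\{b} :: (no moves)
Reachable graph of Q (3 states):
  n0 = rec X. b.(a.0)\{b} + b.X :: --b--▸ n0, --b--▸ n1
  n1 = (a.0)\{b} :: --a--▸ n2
  n2 = 0\{b} :: (no moves)
Run σ = ⟨baa⟩ on P: start {m0}
  after b @ step 1: {m0, m1}
  after a @ step 2: {m2}
  after a @ step 3: {m3}
  — P admits the full trace.
Run σ = ⟨baa⟩ on Q: start {n0}
  after b @ step 1: {n0, n1}
  after a @ step 2: {n2}
  after a @ step 3: ∅ (Q stuck)

baa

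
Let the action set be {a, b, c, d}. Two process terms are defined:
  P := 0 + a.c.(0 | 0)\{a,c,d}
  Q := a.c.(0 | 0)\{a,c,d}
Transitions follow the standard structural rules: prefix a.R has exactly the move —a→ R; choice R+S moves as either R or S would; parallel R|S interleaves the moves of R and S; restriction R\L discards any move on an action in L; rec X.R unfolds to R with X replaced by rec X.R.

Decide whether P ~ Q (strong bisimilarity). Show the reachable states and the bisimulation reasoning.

bisimilar

P's transition system — 3 states:
  m0 = 0 + a.c.(0 | 0)\{a,c,d} :: =a=> m1
  m1 = c.(0 | 0)\{a,c,d} :: =c=> m2
  m2 = (0 | 0)\{a,c,d} :: stopped
Q's transition system — 3 states:
  n0 = a.c.(0 | 0)\{a,c,d} :: =a=> n1
  n1 = c.(0 | 0)\{a,c,d} :: =c=> n2
  n2 = (0 | 0)\{a,c,d} :: stopped
Partition-refinement fixed point:
  B0 = {m0, n0}
  B1 = {m1, n1}
  B2 = {m2, n2}
m0 ∈ B0, n0 ∈ B0 → same block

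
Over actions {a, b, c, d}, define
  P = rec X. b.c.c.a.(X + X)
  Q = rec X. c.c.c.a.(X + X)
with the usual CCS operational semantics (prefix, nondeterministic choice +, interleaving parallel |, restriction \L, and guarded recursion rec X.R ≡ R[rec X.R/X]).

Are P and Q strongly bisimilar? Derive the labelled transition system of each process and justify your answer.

LTS(P): 5 reachable states
  m0 = rec X. b.c.c.a.(X + X) → —b→ m1
  m1 = c.c.a.((rec X. b.c.c.a.(X + X)) + (rec X. b.c.c.a.(X + X))) → —c→ m2
  m2 = c.a.((rec X. b.c.c.a.(X + X)) + (rec X. b.c.c.a.(X + X))) → —c→ m3
  m3 = a.((rec X. b.c.c.a.(X + X)) + (rec X. b.c.c.a.(X + X))) → —a→ m4
  m4 = (rec X. b.c.c.a.(X + X)) + (rec X. b.c.c.a.(X + X)) → —b→ m1
LTS(Q): 5 reachable states
  n0 = rec X. c.c.c.a.(X + X) → —c→ n1
  n1 = c.c.a.((rec X. c.c.c.a.(X + X)) + (rec X. c.c.c.a.(X + X))) → —c→ n2
  n2 = c.a.((rec X. c.c.c.a.(X + X)) + (rec X. c.c.c.a.(X + X))) → —c→ n3
  n3 = a.((rec X. c.c.c.a.(X + X)) + (rec X. c.c.c.a.(X + X))) → —a→ n4
  n4 = (rec X. c.c.c.a.(X + X)) + (rec X. c.c.c.a.(X + X)) → —c→ n1
Partition-refinement fixed point:
  B0 = {m0, m4}
  B1 = {m1}
  B2 = {m2}
  B3 = {m3}
  B4 = {n0, n4}
  B5 = {n1}
  B6 = {n2}
  B7 = {n3}
m0 ∈ B0, n0 ∈ B4 → different blocks

not bisimilar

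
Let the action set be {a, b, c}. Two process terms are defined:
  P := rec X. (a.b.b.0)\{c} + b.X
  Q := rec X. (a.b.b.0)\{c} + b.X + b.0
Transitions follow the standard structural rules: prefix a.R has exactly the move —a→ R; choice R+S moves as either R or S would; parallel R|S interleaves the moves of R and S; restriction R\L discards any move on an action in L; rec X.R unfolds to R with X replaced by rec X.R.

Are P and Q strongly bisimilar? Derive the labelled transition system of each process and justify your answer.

P ≁ Q

Reachable graph of P (4 states):
  u0 = rec X. (a.b.b.0)\{c} + b.X has moves ··a··> u1, ··b··> u0
  u1 = (b.b.0)\{c} has moves ··b··> u2
  u2 = (b.0)\{c} has moves ··b··> u3
  u3 = 0\{c} has moves deadlocked
Reachable graph of Q (5 states):
  v0 = rec X. (a.b.b.0)\{c} + b.X + b.0 has moves ··a··> v1, ··b··> v0, ··b··> v2
  v1 = (b.b.0)\{c} has moves ··b··> v3
  v2 = 0 has moves deadlocked
  v3 = (b.0)\{c} has moves ··b··> v4
  v4 = 0\{c} has moves deadlocked
Partition-refinement fixed point:
  B0 = {u0}
  B1 = {u1, v1}
  B2 = {u2, v3}
  B3 = {u3, v2, v4}
  B4 = {v0}
u0 ∈ B0, v0 ∈ B4 → different blocks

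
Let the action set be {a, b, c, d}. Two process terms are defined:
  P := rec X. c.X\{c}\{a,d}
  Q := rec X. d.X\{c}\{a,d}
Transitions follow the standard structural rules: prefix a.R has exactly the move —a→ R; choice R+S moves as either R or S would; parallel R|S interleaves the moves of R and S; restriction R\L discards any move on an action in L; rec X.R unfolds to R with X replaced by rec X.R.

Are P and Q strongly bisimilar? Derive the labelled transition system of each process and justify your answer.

P's transition system — 2 states:
  m0 = rec X. c.X\{c}\{a,d} ⊢ -c-> m1
  m1 = (rec X. c.X\{c}\{a,d})\{c}\{a,d} ⊢ ∅
Q's transition system — 2 states:
  n0 = rec X. d.X\{c}\{a,d} ⊢ -d-> n1
  n1 = (rec X. d.X\{c}\{a,d})\{c}\{a,d} ⊢ ∅
Coarsest stable partition (strong bisimilarity classes):
  B0 = {m0}
  B1 = {m1, n1}
  B2 = {n0}
m0 ∈ B0, n0 ∈ B2 → different blocks

not bisimilar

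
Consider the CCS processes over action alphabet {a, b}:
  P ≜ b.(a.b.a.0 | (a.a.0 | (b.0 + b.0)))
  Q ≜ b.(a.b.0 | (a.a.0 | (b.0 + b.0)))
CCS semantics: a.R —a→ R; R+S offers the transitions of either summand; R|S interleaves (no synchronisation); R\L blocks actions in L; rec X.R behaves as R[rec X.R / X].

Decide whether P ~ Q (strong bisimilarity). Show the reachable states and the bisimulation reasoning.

not bisimilar

LTS(P): 25 reachable states
  p0 = b.(a.b.a.0 | (a.a.0 | (b.0 + b.0))) → --b--▸ p1
  p1 = a.b.a.0 | (a.a.0 | (b.0 + b.0)) → --a--▸ p2, --a--▸ p3, --b--▸ p4
  p2 = a.b.a.0 | (a.0 | (b.0 + b.0)) → --a--▸ p5, --a--▸ p6, --b--▸ p7
  p3 = b.a.0 | (a.a.0 | (b.0 + b.0)) → --a--▸ p6, --b--▸ p8, --b--▸ p9
  p4 = a.b.a.0 | (a.a.0 | 0) → --a--▸ p7, --a--▸ p9
  p5 = a.b.a.0 | (0 | (b.0 + b.0)) → --a--▸ p10, --b--▸ p11
  p6 = b.a.0 | (a.0 | (b.0 + b.0)) → --a--▸ p10, --b--▸ p12, --b--▸ p13
  p7 = a.b.a.0 | (a.0 | 0) → --a--▸ p11, --a--▸ p13
  p8 = a.0 | (a.a.0 | (b.0 + b.0)) → --a--▸ p12, --a--▸ p14, --b--▸ p15
  p9 = b.a.0 | (a.a.0 | 0) → --a--▸ p13, --b--▸ p15
  p10 = b.a.0 | (0 | (b.0 + b.0)) → --b--▸ p16, --b--▸ p17
  p11 = a.b.a.0 | (0 | 0) → --a--▸ p17
  p12 = a.0 | (a.0 | (b.0 + b.0)) → --a--▸ p16, --a--▸ p18, --b--▸ p19
  p13 = b.a.0 | (a.0 | 0) → --a--▸ p17, --b--▸ p19
  p14 = 0 | (a.a.0 | (b.0 + b.0)) → --a--▸ p18, --b--▸ p20
  p15 = a.0 | (a.a.0 | 0) → --a--▸ p19, --a--▸ p20
  p16 = a.0 | (0 | (b.0 + b.0)) → --a--▸ p21, --b--▸ p22
  p17 = b.a.0 | (0 | 0) → --b--▸ p22
  p18 = 0 | (a.0 | (b.0 + b.0)) → --a--▸ p21, --b--▸ p23
  p19 = a.0 | (a.0 | 0) → --a--▸ p22, --a--▸ p23
  p20 = 0 | (a.a.0 | 0) → --a--▸ p23
  p21 = 0 | (0 | (b.0 + b.0)) → --b--▸ p24
  p22 = a.0 | (0 | 0) → --a--▸ p24
  p23 = 0 | (a.0 | 0) → --a--▸ p24
  p24 = 0 | (0 | 0) → ∅
LTS(Q): 19 reachable states
  q0 = b.(a.b.0 | (a.a.0 | (b.0 + b.0))) → --b--▸ q1
  q1 = a.b.0 | (a.a.0 | (b.0 + b.0)) → --a--▸ q2, --a--▸ q3, --b--▸ q4
  q2 = a.b.0 | (a.0 | (b.0 + b.0)) → --a--▸ q5, --a--▸ q6, --b--▸ q7
  q3 = b.0 | (a.a.0 | (b.0 + b.0)) → --a--▸ q6, --b--▸ q8, --b--▸ q9
  q4 = a.b.0 | (a.a.0 | 0) → --a--▸ q7, --a--▸ q9
  q5 = a.b.0 | (0 | (b.0 + b.0)) → --a--▸ q10, --b--▸ q11
  q6 = b.0 | (a.0 | (b.0 + b.0)) → --a--▸ q10, --b--▸ q12, --b--▸ q13
  q7 = a.b.0 | (a.0 | 0) → --a--▸ q11, --a--▸ q13
  q8 = 0 | (a.a.0 | (b.0 + b.0)) → --a--▸ q12, --b--▸ q14
  q9 = b.0 | (a.a.0 | 0) → --a--▸ q13, --b--▸ q14
  q10 = b.0 | (0 | (b.0 + b.0)) → --b--▸ q15, --b--▸ q16
  q11 = a.b.0 | (0 | 0) → --a--▸ q16
  q12 = 0 | (a.0 | (b.0 + b.0)) → --a--▸ q15, --b--▸ q17
  q13 = b.0 | (a.0 | 0) → --a--▸ q16, --b--▸ q17
  q14 = 0 | (a.a.0 | 0) → --a--▸ q17
  q15 = 0 | (0 | (b.0 + b.0)) → --b--▸ q18
  q16 = b.0 | (0 | 0) → --b--▸ q18
  q17 = 0 | (a.0 | 0) → --a--▸ q18
  q18 = 0 | (0 | 0) → ∅
Coarsest stable partition (strong bisimilarity classes):
  B0 = {p0}
  B1 = {p1}
  B2 = {p2}
  B3 = {p6}
  B4 = {p12, p14, q8, q9}
  B5 = {p16, p18, q12, q13}
  B6 = {p21, q15, q16}
  B7 = {p24, q18}
  B8 = {p22, p23, q17}
  B9 = {p19, p20, q14}
  B10 = {p10}
  B11 = {p17}
  B12 = {p13}
  B13 = {p5}
  B14 = {p11}
  B15 = {p7}
  B16 = {p3}
  B17 = {p9}
  B18 = {p15}
  B19 = {p8}
  B20 = {p4}
  B21 = {q0}
  B22 = {q1}
  B23 = {q4}
  B24 = {q7}
  B25 = {q11}
  B26 = {q3}
  B27 = {q6}
  B28 = {q10}
  B29 = {q2}
  B30 = {q5}
p0 ∈ B0, q0 ∈ B21 → different blocks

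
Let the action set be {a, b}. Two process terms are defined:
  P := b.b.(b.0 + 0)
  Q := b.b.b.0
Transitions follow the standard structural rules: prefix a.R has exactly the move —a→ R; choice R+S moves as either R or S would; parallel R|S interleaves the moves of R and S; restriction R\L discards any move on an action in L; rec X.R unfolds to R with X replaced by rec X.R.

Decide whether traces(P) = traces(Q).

traces(P) = traces(Q)

Reachable graph of P (4 states):
  u0 = b.b.(b.0 + 0) ⊢ -b-> u1
  u1 = b.(b.0 + 0) ⊢ -b-> u2
  u2 = b.0 + 0 ⊢ -b-> u3
  u3 = 0 ⊢ ·
Reachable graph of Q (4 states):
  v0 = b.b.b.0 ⊢ -b-> v1
  v1 = b.b.0 ⊢ -b-> v2
  v2 = b.0 ⊢ -b-> v3
  v3 = 0 ⊢ ·
Bisimilarity quotient blocks:
  B0 = {u0, v0}
  B1 = {u1, v1}
  B2 = {u2, v2}
  B3 = {u3, v3}
u0 ∈ B0, v0 ∈ B0 → same block
Bisimilar ⇒ trace-equivalent.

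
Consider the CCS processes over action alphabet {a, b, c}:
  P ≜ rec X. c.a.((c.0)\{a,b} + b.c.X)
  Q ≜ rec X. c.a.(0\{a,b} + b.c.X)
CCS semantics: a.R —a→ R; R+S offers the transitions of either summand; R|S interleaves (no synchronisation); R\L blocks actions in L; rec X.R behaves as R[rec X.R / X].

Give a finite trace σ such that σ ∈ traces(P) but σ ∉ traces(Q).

cac

P's transition system — 5 states:
  p0 = rec X. c.a.((c.0)\{a,b} + b.c.X) :: -c-> p1
  p1 = a.((c.0)\{a,b} + b.c.(rec X. c.a.((c.0)\{a,b} + b.c.X))) :: -a-> p2
  p2 = (c.0)\{a,b} + b.c.(rec X. c.a.((c.0)\{a,b} + b.c.X)) :: -b-> p3, -c-> p4
  p3 = c.(rec X. c.a.((c.0)\{a,b} + b.c.X)) :: -c-> p0
  p4 = 0\{a,b} :: ·
Q's transition system — 4 states:
  q0 = rec X. c.a.(0\{a,b} + b.c.X) :: -c-> q1
  q1 = a.(0\{a,b} + b.c.(rec X. c.a.(0\{a,b} + b.c.X))) :: -a-> q2
  q2 = 0\{a,b} + b.c.(rec X. c.a.(0\{a,b} + b.c.X)) :: -b-> q3
  q3 = c.(rec X. c.a.(0\{a,b} + b.c.X)) :: -c-> q0
Executing cac from P (initial set {p0}):
  step 1 (c): {p1}
  step 2 (a): {p2}
  step 3 (c): {p4}
  ✓ P
Executing cac from Q (initial set {q0}):
  step 1 (c): {q1}
  step 2 (a): {q2}
  step 3 (c): ∅  — Q cannot continue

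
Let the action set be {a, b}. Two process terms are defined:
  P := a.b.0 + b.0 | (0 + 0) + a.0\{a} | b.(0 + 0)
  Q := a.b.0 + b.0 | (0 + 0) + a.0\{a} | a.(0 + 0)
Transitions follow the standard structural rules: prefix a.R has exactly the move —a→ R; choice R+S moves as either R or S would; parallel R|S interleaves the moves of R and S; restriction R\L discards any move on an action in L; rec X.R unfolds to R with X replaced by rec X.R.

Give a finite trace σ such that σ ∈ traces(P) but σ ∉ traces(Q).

ba

P's transition system — 7 states:
  p0 = a.b.0 + b.0 | (0 + 0) + a.0\{a} | b.(0 + 0) :: ··a··> p1, ··a··> p2, ··b··> p3, ··b··> p4
  p1 = 0\{a} | b.(0 + 0) :: ··b··> p5
  p2 = b.0 :: ··b··> p6
  p3 = 0 | (0 + 0) :: ∅
  p4 = a.0\{a} | (0 + 0) :: ··a··> p5
  p5 = 0\{a} | (0 + 0) :: ∅
  p6 = 0 :: ∅
Q's transition system — 7 states:
  q0 = a.b.0 + b.0 | (0 + 0) + a.0\{a} | a.(0 + 0) :: ··a··> q1, ··a··> q2, ··a··> q3, ··b··> q4
  q1 = 0\{a} | a.(0 + 0) :: ··a··> q5
  q2 = a.0\{a} | (0 + 0) :: ··a··> q5
  q3 = b.0 :: ··b··> q6
  q4 = 0 | (0 + 0) :: ∅
  q5 = 0\{a} | (0 + 0) :: ∅
  q6 = 0 :: ∅
Run σ = ⟨ba⟩ on P: start {p0}
  [1] b ⇒ {p3, p4}
  [2] a ⇒ {p5}
  ✓ P
Run σ = ⟨ba⟩ on Q: start {q0}
  [1] b ⇒ {q4}
  [2] a ⇒ ∅ (Q stuck)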